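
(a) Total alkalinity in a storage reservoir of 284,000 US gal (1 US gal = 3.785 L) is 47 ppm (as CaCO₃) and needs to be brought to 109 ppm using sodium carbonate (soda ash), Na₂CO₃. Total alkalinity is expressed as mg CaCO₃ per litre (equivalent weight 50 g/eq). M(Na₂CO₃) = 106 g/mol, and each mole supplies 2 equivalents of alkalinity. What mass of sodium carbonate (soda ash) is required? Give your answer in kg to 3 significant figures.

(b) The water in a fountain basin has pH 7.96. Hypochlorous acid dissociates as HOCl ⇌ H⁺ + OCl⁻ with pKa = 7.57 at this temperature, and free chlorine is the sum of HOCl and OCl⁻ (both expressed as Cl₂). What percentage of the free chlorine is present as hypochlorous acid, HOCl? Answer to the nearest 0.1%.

(a) Volume: 284,000 US gal × 3.785 L/gal = 1,074,940 L.
(a) Alkalinity to add: (109 − 47) = 62 mg/L as CaCO₃ × 1,074,940 L = 66,650 g as CaCO₃.
(a) Equivalents: 66,650 g ÷ 50 g/eq = 1333 eq.
(a) Each mole of Na₂CO₃ supplies 2 eq, so 1333 / 2 = 666.5 mol.
(a) Mass: 666.5 mol × 106 g/mol = 70,650 g.

(b) [OCl⁻]/[HOCl] = 10^(pH − pKa) = 10^(7.96 − 7.57) = 10^0.39 = 2.455.
(b) Fraction as HOCl = 1 / (1 + 2.455) = 0.2895.

(a) 70.6 kg; (b) 28.9%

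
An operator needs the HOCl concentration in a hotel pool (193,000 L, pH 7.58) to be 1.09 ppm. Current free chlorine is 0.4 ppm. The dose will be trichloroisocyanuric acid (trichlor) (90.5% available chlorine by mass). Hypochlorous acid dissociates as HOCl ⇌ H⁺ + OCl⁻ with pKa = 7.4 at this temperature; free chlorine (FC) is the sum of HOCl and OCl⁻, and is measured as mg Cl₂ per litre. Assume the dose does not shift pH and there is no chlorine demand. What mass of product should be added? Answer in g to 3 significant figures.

[OCl⁻]/[HOCl] = 10^(pH − pKa) = 10^(7.58 − 7.4) = 1.514; fraction as HOCl = 1/(1 + 1.514) = 0.3978.
Free chlorine required for 1.09 ppm HOCl: 1.09 / 0.3978 = 2.74 ppm.
FC to add: 2.74 − 0.4 = 2.34 mg/L as Cl₂.
Cl₂ equivalent: 2.34 mg/L × 193,000 L = 451.6 g.
Product at 90.5% available Cl: 451.6 / 0.905 = 499 g.

499 g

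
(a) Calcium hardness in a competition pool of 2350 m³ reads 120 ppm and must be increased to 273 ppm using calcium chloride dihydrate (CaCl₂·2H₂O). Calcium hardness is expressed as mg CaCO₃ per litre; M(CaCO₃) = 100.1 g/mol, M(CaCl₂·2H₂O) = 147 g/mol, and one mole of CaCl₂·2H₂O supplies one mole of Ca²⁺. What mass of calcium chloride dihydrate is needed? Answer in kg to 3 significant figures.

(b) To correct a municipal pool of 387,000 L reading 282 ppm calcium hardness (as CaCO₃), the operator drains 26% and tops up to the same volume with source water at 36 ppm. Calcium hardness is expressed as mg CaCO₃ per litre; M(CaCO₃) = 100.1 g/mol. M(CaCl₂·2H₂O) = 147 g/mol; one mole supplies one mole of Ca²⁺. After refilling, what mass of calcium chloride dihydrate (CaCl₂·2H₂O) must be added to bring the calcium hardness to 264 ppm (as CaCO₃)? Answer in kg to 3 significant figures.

(a) 528 kg; (b) 26.1 kg

(a) Volume: 2350 m³ = 2,350,000 L.
(a) Hardness to add: (273 − 120) = 153 mg/L as CaCO₃ × 2,350,000 L = 359,600 g as CaCO₃.
(a) Moles of Ca²⁺ (1 mol Ca²⁺ ≡ 1 mol CaCO₃): 359,600 / 100.1 g/mol = 3592 mol.
(a) Mass of CaCl₂·2H₂O: 3592 × 147 = 528,000 g.

(b) After draining 26% and refilling: 282 × 0.74 + 36 × 0.26 = 218.04 ppm.
(b) Deficit to target: 264 − 218.04 = 45.96 mg/L.
(b) As CaCO₃: 45.96 mg/L × 387,000 L = 17,790 g; ÷ 100.1 = 177.7 mol Ca²⁺.
(b) Mass: 177.7 × 147 = 26,120 g.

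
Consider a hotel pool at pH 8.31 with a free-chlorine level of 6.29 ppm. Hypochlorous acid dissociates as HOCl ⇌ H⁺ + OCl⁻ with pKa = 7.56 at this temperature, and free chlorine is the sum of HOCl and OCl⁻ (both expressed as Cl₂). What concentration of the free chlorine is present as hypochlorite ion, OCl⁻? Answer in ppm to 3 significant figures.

[OCl⁻]/[HOCl] = 10^(pH − pKa) = 10^(8.31 − 7.56) = 10^0.75 = 5.623.
Fraction as HOCl = 1 / (1 + 5.623) = 0.151.
OCl⁻ = (1 − 0.151) × 6.29 ppm = 5.34 ppm.

5.34 ppm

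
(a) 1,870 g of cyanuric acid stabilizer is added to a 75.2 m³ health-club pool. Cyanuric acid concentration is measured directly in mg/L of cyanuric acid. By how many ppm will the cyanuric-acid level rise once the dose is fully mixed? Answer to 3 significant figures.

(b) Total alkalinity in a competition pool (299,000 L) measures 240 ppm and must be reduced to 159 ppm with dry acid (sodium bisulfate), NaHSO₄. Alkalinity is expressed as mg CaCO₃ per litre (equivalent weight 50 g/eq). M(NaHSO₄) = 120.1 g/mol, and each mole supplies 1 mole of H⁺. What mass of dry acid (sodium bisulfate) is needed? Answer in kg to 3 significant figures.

(a) Volume: 75.2 m³ = 75,200 L.
(a) Rise: 1,870 g / 75,200 L × 1000 = 24.87 mg/L.

(b) Alkalinity to neutralize: (240 − 159) = 81 mg/L as CaCO₃ × 299,000 L = 24,220 g as CaCO₃.
(b) Equivalents of H⁺ required: 24,220 ÷ 50 g/eq = 484.4 eq = 484.4 mol NaHSO₄.
(b) Mass of NaHSO₄: 484.4 × 120.1 = 58,170 g.

(a) 24.9 ppm; (b) 58.2 kg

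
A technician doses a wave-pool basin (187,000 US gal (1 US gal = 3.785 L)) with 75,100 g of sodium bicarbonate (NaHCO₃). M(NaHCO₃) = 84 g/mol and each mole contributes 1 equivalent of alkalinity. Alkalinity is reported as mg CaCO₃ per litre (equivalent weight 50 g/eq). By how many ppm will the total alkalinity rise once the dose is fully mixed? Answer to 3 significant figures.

Volume: 187,000 US gal × 3.785 L/gal = 707,795 L.
Moles of NaHCO₃: 75,100 g ÷ 84 g/mol = 894 mol → 894 eq of alkalinity.
As CaCO₃: 894 eq × 50 g/eq = 44,700 g.
Rise: 44,700 g / 707,795 L × 1000 = 63.16 mg/L.

63.2 ppm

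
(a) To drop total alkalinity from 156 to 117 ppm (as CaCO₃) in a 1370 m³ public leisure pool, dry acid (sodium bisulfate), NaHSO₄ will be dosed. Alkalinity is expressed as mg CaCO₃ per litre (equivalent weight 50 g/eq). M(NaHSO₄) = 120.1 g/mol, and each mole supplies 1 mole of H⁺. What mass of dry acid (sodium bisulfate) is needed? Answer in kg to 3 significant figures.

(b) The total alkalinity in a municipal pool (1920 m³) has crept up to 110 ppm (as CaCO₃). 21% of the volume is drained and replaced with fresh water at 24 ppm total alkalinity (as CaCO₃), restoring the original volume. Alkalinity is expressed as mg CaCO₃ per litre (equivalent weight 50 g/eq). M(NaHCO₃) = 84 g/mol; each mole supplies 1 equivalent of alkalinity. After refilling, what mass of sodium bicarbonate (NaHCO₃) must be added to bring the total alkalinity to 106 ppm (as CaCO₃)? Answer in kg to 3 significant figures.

(a) 128 kg; (b) 45.4 kg

(a) Volume: 1370 m³ = 1,370,000 L.
(a) Alkalinity to neutralize: (156 − 117) = 39 mg/L as CaCO₃ × 1,370,000 L = 53,430 g as CaCO₃.
(a) Equivalents of H⁺ required: 53,430 ÷ 50 g/eq = 1069 eq = 1069 mol NaHSO₄.
(a) Mass of NaHSO₄: 1069 × 120.1 = 128,300 g.

(b) Volume: 1920 m³ = 1,920,000 L.
(b) After draining 21% and refilling: 110 × 0.79 + 24 × 0.21 = 91.94 ppm.
(b) Deficit to target: 106 − 91.94 = 14.06 mg/L.
(b) As CaCO₃: 14.06 mg/L × 1,920,000 L = 27,000 g; ÷ 50 g/eq ÷ 1 = 539.9 mol NaHCO₃.
(b) Mass: 539.9 × 84 = 45,350 g.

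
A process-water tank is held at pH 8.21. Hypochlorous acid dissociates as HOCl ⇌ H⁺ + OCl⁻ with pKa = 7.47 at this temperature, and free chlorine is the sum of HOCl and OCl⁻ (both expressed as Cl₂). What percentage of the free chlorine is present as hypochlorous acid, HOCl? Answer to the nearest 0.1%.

[OCl⁻]/[HOCl] = 10^(pH − pKa) = 10^(8.21 − 7.47) = 10^0.74 = 5.495.
Fraction as HOCl = 1 / (1 + 5.495) = 0.154.

15.4%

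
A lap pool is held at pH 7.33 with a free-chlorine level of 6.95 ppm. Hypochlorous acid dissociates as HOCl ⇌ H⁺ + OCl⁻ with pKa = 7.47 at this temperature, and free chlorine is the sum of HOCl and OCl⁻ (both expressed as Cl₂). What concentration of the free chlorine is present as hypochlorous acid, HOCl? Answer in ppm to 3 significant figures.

4.03 ppm

[OCl⁻]/[HOCl] = 10^(pH − pKa) = 10^(7.33 − 7.47) = 10^-0.14 = 0.7244.
Fraction as HOCl = 1 / (1 + 0.7244) = 0.5799.
HOCl = 0.5799 × 6.95 ppm = 4.03 ppm.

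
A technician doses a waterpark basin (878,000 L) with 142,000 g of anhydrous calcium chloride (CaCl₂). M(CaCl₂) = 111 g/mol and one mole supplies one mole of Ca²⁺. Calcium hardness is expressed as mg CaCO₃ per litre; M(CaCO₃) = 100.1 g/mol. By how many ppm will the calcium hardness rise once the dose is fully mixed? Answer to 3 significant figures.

Moles of Ca²⁺: 142,000 g ÷ 111 g/mol = 1279 mol.
As CaCO₃: 1279 mol × 100.1 g/mol = 128,100 g.
Rise: 128,100 g / 878,000 L × 1000 = 145.8 mg/L.

146 ppm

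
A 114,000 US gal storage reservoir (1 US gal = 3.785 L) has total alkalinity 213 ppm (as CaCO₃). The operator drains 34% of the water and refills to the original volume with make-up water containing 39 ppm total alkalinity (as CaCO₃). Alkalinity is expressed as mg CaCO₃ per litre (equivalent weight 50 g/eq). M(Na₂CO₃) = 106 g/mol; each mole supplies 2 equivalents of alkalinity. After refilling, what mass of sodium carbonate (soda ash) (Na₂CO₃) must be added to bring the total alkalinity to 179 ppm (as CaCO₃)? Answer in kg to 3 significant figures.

11.5 kg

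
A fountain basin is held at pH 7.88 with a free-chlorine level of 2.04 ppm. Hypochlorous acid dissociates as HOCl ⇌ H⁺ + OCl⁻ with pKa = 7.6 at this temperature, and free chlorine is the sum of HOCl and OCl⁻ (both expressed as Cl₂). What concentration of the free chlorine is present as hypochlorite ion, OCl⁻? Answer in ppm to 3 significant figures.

[OCl⁻]/[HOCl] = 10^(pH − pKa) = 10^(7.88 − 7.6) = 10^0.28 = 1.905.
Fraction as HOCl = 1 / (1 + 1.905) = 0.3442.
OCl⁻ = (1 − 0.3442) × 2.04 ppm = 1.338 ppm.

1.34 ppm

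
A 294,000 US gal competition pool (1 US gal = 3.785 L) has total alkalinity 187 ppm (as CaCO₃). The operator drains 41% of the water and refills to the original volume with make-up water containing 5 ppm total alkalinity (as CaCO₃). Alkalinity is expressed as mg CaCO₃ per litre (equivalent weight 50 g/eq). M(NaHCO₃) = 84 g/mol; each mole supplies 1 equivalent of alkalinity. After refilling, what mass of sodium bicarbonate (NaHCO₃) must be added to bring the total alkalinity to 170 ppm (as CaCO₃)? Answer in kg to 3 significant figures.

108 kg

Volume: 294,000 US gal × 3.785 L/gal = 1,112,790 L.
After draining 41% and refilling: 187 × 0.59 + 5 × 0.41 = 112.38 ppm.
Deficit to target: 170 − 112.38 = 57.62 mg/L.
As CaCO₃: 57.62 mg/L × 1,112,790 L = 64,120 g; ÷ 50 g/eq ÷ 1 = 1282 mol NaHCO₃.
Mass: 1282 × 84 = 107,700 g.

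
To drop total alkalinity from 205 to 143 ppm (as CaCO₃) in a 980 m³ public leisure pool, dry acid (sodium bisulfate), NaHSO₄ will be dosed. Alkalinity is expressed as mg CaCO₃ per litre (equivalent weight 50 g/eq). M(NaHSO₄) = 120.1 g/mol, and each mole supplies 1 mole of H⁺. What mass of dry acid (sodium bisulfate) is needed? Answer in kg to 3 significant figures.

146 kg

Volume: 980 m³ = 980,000 L.
Alkalinity to neutralize: (205 − 143) = 62 mg/L as CaCO₃ × 980,000 L = 60,760 g as CaCO₃.
Equivalents of H⁺ required: 60,760 ÷ 50 g/eq = 1215 eq = 1215 mol NaHSO₄.
Mass of NaHSO₄: 1215 × 120.1 = 145,900 g.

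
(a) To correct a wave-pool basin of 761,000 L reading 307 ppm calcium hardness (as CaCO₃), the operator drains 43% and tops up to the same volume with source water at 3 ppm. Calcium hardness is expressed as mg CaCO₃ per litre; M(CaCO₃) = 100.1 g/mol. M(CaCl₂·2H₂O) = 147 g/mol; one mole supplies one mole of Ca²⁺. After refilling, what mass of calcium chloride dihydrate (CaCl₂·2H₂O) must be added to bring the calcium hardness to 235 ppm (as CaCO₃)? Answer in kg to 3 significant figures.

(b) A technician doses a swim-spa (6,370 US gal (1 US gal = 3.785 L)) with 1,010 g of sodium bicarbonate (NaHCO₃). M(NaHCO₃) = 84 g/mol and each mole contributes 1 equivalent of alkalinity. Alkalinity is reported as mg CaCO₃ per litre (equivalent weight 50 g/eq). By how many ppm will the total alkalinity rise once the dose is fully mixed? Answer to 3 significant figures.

(a) 65.6 kg; (b) 24.9 ppm

(a) After draining 43% and refilling: 307 × 0.57 + 3 × 0.43 = 176.28 ppm.
(a) Deficit to target: 235 − 176.28 = 58.72 mg/L.
(a) As CaCO₃: 58.72 mg/L × 761,000 L = 44,690 g; ÷ 100.1 = 446.4 mol Ca²⁺.
(a) Mass: 446.4 × 147 = 65,620 g.

(b) Volume: 6,370 US gal × 3.785 L/gal = 24,110 L.
(b) Moles of NaHCO₃: 1,010 g ÷ 84 g/mol = 12.02 mol → 12.02 eq of alkalinity.
(b) As CaCO₃: 12.02 eq × 50 g/eq = 601.2 g.
(b) Rise: 601.2 g / 24,110 L × 1000 = 24.93 mg/L.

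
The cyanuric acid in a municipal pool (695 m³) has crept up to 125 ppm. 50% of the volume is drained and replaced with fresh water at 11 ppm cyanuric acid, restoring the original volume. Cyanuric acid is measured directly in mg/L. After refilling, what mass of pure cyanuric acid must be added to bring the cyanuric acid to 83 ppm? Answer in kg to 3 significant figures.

Volume: 695 m³ = 695,000 L.
After draining 50% and refilling: 125 × 0.50 + 11 × 0.50 = 68 ppm.
Deficit to target: 83 − 68 = 15 mg/L.
Mass: 15 mg/L × 695,000 L = 10,420 g cyanuric acid.

10.4 kg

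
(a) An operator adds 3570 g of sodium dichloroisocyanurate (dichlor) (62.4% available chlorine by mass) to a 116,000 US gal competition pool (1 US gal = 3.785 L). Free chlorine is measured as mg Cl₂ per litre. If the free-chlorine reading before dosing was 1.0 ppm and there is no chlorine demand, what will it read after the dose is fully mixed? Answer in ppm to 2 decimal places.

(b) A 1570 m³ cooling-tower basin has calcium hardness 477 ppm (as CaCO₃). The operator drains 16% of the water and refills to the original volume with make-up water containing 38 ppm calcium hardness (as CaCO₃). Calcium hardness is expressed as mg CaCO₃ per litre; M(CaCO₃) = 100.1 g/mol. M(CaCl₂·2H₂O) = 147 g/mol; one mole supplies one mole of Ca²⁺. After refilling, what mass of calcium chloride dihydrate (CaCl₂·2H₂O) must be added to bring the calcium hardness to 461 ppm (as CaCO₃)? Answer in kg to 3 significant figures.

(a) Volume: 116,000 US gal × 3.785 L/gal = 439,060 L.
(a) Available chlorine delivered: 3570 g × 0.624 = 2228 g as Cl₂.
(a) Concentration rise: 2228 g / 439,060 L = 5.074 mg/L = 5.07 ppm.
(a) Final FC: 1.0 + 5.07 = 6.07 ppm.

(b) Volume: 1570 m³ = 1,570,000 L.
(b) After draining 16% and refilling: 477 × 0.84 + 38 × 0.16 = 406.76 ppm.
(b) Deficit to target: 461 − 406.76 = 54.24 mg/L.
(b) As CaCO₃: 54.24 mg/L × 1,570,000 L = 85,160 g; ÷ 100.1 = 850.7 mol Ca²⁺.
(b) Mass: 850.7 × 147 = 125,100 g.

(a) 6.07 ppm; (b) 125 kg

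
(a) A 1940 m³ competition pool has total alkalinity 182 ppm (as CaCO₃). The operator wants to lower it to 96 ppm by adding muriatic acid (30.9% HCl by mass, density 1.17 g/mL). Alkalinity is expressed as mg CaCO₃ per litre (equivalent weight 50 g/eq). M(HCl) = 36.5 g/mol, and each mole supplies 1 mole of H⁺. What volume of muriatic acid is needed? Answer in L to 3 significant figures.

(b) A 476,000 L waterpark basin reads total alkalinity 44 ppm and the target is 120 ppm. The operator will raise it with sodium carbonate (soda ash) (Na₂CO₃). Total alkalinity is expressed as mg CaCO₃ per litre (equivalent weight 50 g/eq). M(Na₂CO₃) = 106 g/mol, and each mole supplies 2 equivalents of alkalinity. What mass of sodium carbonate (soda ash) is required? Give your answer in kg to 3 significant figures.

(a) Volume: 1940 m³ = 1,940,000 L.
(a) Alkalinity to neutralize: (182 − 96) = 86 mg/L as CaCO₃ × 1,940,000 L = 166,800 g as CaCO₃.
(a) Equivalents of H⁺ required: 166,800 ÷ 50 g/eq = 3337 eq = 3337 mol HCl.
(a) Mass of HCl: 3337 × 36.5 = 121,800 g.
(a) Mass of 30.9% solution: 121,800 / 0.309 = 394,200 g.
(a) Volume: 394,200 g ÷ 1.17 g/mL = 336,900 mL.

(b) Alkalinity to add: (120 − 44) = 76 mg/L as CaCO₃ × 476,000 L = 36,180 g as CaCO₃.
(b) Equivalents: 36,180 g ÷ 50 g/eq = 723.5 eq.
(b) Each mole of Na₂CO₃ supplies 2 eq, so 723.5 / 2 = 361.8 mol.
(b) Mass: 361.8 mol × 106 g/mol = 38,350 g.

(a) 337 L; (b) 38.3 kg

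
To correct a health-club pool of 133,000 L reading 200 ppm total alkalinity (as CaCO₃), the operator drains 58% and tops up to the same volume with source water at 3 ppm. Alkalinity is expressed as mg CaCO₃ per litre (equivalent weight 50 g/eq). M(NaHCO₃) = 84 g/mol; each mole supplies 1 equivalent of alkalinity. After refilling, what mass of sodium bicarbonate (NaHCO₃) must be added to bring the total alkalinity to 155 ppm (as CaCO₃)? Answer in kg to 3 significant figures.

15.5 kg

After draining 58% and refilling: 200 × 0.42 + 3 × 0.58 = 85.74 ppm.
Deficit to target: 155 − 85.74 = 69.26 mg/L.
As CaCO₃: 69.26 mg/L × 133,000 L = 9212 g; ÷ 50 g/eq ÷ 1 = 184.2 mol NaHCO₃.
Mass: 184.2 × 84 = 15,480 g.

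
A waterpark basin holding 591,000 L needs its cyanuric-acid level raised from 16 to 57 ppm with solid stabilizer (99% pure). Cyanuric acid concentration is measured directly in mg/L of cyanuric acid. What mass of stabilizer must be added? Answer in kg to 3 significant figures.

CYA to add: (57 − 16) = 41 mg/L × 591,000 L = 24,230 g cyanuric acid.
At 99% purity: 24,230 / 0.99 = 24,480 g product.

24.5 kg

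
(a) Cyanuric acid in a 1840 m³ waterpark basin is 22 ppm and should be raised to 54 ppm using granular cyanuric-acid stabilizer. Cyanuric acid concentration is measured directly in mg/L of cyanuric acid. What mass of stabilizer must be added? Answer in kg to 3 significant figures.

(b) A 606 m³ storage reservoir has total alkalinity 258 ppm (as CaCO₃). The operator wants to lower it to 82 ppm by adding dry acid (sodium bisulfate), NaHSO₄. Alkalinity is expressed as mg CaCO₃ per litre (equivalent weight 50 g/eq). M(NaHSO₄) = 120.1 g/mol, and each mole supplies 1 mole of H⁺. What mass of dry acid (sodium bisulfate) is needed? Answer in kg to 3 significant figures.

(a) 58.9 kg; (b) 256 kg

(a) Volume: 1840 m³ = 1,840,000 L.
(a) CYA to add: (54 − 22) = 32 mg/L × 1,840,000 L = 58,880 g cyanuric acid.

(b) Volume: 606 m³ = 606,000 L.
(b) Alkalinity to neutralize: (258 − 82) = 176 mg/L as CaCO₃ × 606,000 L = 106,700 g as CaCO₃.
(b) Equivalents of H⁺ required: 106,700 ÷ 50 g/eq = 2133 eq = 2133 mol NaHSO₄.
(b) Mass of NaHSO₄: 2133 × 120.1 = 256,200 g.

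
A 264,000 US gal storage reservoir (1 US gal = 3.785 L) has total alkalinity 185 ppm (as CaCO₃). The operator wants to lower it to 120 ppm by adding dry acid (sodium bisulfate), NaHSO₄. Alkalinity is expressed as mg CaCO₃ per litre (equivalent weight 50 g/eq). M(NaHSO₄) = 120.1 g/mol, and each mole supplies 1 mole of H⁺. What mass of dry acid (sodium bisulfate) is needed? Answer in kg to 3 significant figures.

156 kg

Volume: 264,000 US gal × 3.785 L/gal = 999,240 L.
Alkalinity to neutralize: (185 − 120) = 65 mg/L as CaCO₃ × 999,240 L = 64,950 g as CaCO₃.
Equivalents of H⁺ required: 64,950 ÷ 50 g/eq = 1299 eq = 1299 mol NaHSO₄.
Mass of NaHSO₄: 1299 × 120.1 = 156,000 g.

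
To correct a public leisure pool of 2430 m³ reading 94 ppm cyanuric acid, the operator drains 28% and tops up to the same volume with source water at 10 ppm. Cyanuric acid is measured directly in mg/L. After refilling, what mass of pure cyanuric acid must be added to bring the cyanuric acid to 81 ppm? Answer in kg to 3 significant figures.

Volume: 2430 m³ = 2,430,000 L.
After draining 28% and refilling: 94 × 0.72 + 10 × 0.28 = 70.48 ppm.
Deficit to target: 81 − 70.48 = 10.52 mg/L.
Mass: 10.52 mg/L × 2,430,000 L = 25,560 g cyanuric acid.

25.6 kg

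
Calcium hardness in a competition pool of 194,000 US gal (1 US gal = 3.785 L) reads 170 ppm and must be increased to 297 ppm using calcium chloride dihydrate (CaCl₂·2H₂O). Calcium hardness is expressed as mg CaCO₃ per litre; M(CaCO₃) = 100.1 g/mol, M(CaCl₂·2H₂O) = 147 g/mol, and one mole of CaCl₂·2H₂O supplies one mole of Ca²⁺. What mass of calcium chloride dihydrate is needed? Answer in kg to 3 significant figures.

137 kg

Volume: 194,000 US gal × 3.785 L/gal = 734,290 L.
Hardness to add: (297 − 170) = 127 mg/L as CaCO₃ × 734,290 L = 93,250 g as CaCO₃.
Moles of Ca²⁺ (1 mol Ca²⁺ ≡ 1 mol CaCO₃): 93,250 / 100.1 g/mol = 931.6 mol.
Mass of CaCl₂·2H₂O: 931.6 × 147 = 136,900 g.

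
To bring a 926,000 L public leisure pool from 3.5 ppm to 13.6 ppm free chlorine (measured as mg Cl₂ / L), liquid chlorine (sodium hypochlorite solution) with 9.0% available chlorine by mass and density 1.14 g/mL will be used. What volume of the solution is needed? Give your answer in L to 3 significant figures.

91.2 L

Chlorine deficit: 13.6 − 3.5 = 10.1 ppm = 10.1 mg/L as Cl₂.
Cl₂ equivalent needed: 10.1 mg/L × 926,000 L = 9,353,000 mg = 9353 g.
Product at 9.0% available chlorine: 9353 / 0.09 = 103,900 g.
Volume at density 1.14 g/mL: 103,900 g ÷ 1.14 g/mL = 91,160 mL.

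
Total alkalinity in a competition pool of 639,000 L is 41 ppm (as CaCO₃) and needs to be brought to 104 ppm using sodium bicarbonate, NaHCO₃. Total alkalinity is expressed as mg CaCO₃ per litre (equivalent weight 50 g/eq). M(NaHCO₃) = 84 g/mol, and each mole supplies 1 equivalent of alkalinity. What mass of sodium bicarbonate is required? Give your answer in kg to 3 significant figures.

67.6 kg

Alkalinity to add: (104 − 41) = 63 mg/L as CaCO₃ × 639,000 L = 40,260 g as CaCO₃.
Equivalents: 40,260 g ÷ 50 g/eq = 805.1 eq.
NaHCO₃ supplies 1 eq per mole → 805.1 mol.
Mass: 805.1 mol × 84 g/mol = 67,630 g.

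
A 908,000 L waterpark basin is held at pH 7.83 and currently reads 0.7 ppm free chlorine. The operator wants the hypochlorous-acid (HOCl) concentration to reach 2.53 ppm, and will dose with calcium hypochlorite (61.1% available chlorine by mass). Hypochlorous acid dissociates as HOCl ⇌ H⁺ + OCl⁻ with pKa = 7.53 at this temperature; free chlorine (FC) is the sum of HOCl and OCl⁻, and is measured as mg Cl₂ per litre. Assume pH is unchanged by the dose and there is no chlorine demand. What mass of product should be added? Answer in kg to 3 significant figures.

10.2 kg

[OCl⁻]/[HOCl] = 10^(pH − pKa) = 10^(7.83 − 7.53) = 1.995; fraction as HOCl = 1/(1 + 1.995) = 0.3339.
Free chlorine required for 2.53 ppm HOCl: 2.53 / 0.3339 = 7.578 ppm.
FC to add: 7.578 − 0.7 = 6.878 mg/L as Cl₂.
Cl₂ equivalent: 6.878 mg/L × 908,000 L = 6245 g.
Product at 61.1% available Cl: 6245 / 0.611 = 10,220 g.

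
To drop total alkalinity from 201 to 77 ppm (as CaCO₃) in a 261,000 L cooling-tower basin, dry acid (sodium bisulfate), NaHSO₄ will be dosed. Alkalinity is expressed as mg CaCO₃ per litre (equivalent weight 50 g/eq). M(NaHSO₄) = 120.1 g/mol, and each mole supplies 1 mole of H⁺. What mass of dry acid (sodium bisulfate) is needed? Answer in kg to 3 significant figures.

77.7 kg

Alkalinity to neutralize: (201 − 77) = 124 mg/L as CaCO₃ × 261,000 L = 32,360 g as CaCO₃.
Equivalents of H⁺ required: 32,360 ÷ 50 g/eq = 647.3 eq = 647.3 mol NaHSO₄.
Mass of NaHSO₄: 647.3 × 120.1 = 77,740 g.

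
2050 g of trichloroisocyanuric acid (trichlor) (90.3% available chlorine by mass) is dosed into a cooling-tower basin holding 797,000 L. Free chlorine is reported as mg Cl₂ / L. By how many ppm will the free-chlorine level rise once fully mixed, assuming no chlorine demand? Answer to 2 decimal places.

2.32 ppm

Available chlorine delivered: 2050 g × 0.903 = 1851 g as Cl₂.
Concentration rise: 1851 g / 797,000 L = 2.323 mg/L = 2.32 ppm.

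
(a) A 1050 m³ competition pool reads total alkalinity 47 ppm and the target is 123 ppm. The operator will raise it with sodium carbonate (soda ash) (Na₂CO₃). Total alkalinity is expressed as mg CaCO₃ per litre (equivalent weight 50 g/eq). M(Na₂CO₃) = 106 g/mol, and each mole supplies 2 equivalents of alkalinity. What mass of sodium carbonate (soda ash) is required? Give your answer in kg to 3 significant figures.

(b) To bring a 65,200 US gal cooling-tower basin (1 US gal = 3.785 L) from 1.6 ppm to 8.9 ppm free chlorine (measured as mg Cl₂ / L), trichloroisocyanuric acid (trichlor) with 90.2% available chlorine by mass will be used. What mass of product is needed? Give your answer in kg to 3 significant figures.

(a) Volume: 1050 m³ = 1,050,000 L.
(a) Alkalinity to add: (123 − 47) = 76 mg/L as CaCO₃ × 1,050,000 L = 79,800 g as CaCO₃.
(a) Equivalents: 79,800 g ÷ 50 g/eq = 1596 eq.
(a) Each mole of Na₂CO₃ supplies 2 eq, so 1596 / 2 = 798 mol.
(a) Mass: 798 mol × 106 g/mol = 84,590 g.

(b) Volume: 65,200 US gal × 3.785 L/gal = 246,782 L.
(b) Chlorine deficit: 8.9 − 1.6 = 7.3 ppm = 7.3 mg/L as Cl₂.
(b) Cl₂ equivalent needed: 7.3 mg/L × 246,782 L = 1,802,000 mg = 1802 g.
(b) Product at 90.2% available chlorine: 1802 / 0.902 = 1997 g.

(a) 84.6 kg; (b) 2.00 kg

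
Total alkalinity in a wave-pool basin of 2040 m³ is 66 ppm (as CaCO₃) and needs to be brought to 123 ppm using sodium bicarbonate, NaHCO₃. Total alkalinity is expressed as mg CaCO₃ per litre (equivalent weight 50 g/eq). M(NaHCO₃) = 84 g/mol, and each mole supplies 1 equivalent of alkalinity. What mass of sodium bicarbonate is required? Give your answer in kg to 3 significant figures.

Volume: 2040 m³ = 2,040,000 L.
Alkalinity to add: (123 − 66) = 57 mg/L as CaCO₃ × 2,040,000 L = 116,300 g as CaCO₃.
Equivalents: 116,300 g ÷ 50 g/eq = 2326 eq.
NaHCO₃ supplies 1 eq per mole → 2326 mol.
Mass: 2326 mol × 84 g/mol = 195,400 g.

195 kg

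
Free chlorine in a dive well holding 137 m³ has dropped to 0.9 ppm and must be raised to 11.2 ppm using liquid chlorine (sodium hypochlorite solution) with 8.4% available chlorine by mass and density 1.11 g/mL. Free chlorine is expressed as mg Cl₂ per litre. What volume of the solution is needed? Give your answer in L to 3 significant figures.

15.1 L

Volume: 137 m³ = 137,000 L.
Chlorine deficit: 11.2 − 0.9 = 10.3 ppm = 10.3 mg/L as Cl₂.
Cl₂ equivalent needed: 10.3 mg/L × 137,000 L = 1,411,000 mg = 1411 g.
Product at 8.4% available chlorine: 1411 / 0.084 = 16,800 g.
Volume at density 1.11 g/mL: 16,800 g ÷ 1.11 g/mL = 15,130 mL.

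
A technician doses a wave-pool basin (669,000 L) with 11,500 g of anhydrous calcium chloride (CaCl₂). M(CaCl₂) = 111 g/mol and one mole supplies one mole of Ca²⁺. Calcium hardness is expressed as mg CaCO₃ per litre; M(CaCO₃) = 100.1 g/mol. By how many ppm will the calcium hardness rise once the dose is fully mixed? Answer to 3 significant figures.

15.5 ppm

Moles of Ca²⁺: 11,500 g ÷ 111 g/mol = 103.6 mol.
As CaCO₃: 103.6 mol × 100.1 g/mol = 10,370 g.
Rise: 10,370 g / 669,000 L × 1000 = 15.5 mg/L.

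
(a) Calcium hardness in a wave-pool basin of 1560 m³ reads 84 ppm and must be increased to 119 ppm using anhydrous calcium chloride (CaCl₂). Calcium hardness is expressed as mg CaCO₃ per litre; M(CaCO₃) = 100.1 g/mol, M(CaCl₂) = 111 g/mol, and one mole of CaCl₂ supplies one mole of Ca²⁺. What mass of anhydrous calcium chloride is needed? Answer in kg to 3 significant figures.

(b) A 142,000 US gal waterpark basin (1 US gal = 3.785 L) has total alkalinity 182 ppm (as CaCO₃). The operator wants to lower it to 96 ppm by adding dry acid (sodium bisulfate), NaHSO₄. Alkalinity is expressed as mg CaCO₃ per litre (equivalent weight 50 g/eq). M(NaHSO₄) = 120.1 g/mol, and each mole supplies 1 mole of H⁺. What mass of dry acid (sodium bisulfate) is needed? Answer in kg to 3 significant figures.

(a) 60.5 kg; (b) 111 kg

(a) Volume: 1560 m³ = 1,560,000 L.
(a) Hardness to add: (119 − 84) = 35 mg/L as CaCO₃ × 1,560,000 L = 54,600 g as CaCO₃.
(a) Moles of Ca²⁺ (1 mol Ca²⁺ ≡ 1 mol CaCO₃): 54,600 / 100.1 g/mol = 545.5 mol.
(a) Mass of CaCl₂: 545.5 × 111 = 60,550 g.

(b) Volume: 142,000 US gal × 3.785 L/gal = 537,470 L.
(b) Alkalinity to neutralize: (182 − 96) = 86 mg/L as CaCO₃ × 537,470 L = 46,220 g as CaCO₃.
(b) Equivalents of H⁺ required: 46,220 ÷ 50 g/eq = 924.4 eq = 924.4 mol NaHSO₄.
(b) Mass of NaHSO₄: 924.4 × 120.1 = 111,000 g.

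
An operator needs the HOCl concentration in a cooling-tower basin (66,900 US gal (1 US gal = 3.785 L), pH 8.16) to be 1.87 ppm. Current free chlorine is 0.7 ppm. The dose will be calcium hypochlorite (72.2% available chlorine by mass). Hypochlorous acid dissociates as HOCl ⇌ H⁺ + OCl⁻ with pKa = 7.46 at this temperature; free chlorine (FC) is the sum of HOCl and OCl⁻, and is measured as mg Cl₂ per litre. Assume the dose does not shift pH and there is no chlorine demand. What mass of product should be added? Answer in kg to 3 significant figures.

3.70 kg

Volume: 66,900 US gal × 3.785 L/gal = 253,216 L.
[OCl⁻]/[HOCl] = 10^(pH − pKa) = 10^(8.16 − 7.46) = 5.012; fraction as HOCl = 1/(1 + 5.012) = 0.1663.
Free chlorine required for 1.87 ppm HOCl: 1.87 / 0.1663 = 11.24 ppm.
FC to add: 11.24 − 0.7 = 10.54 mg/L as Cl₂.
Cl₂ equivalent: 10.54 mg/L × 253,216 L = 2669 g.
Product at 72.2% available Cl: 2669 / 0.722 = 3697 g.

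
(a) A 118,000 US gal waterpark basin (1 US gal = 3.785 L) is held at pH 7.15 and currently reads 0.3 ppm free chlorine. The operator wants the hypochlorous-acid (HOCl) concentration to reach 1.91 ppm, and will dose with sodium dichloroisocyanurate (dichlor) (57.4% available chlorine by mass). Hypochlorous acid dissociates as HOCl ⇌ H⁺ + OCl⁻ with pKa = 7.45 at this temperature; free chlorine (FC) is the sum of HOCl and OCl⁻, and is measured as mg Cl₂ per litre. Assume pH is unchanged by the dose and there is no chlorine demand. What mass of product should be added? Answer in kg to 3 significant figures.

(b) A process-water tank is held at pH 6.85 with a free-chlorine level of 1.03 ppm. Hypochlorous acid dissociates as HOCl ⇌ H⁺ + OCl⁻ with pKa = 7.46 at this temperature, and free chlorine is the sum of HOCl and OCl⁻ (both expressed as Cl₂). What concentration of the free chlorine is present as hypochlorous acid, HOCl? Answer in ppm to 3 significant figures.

(a) 2.00 kg; (b) 0.827 ppm

(a) Volume: 118,000 US gal × 3.785 L/gal = 446,630 L.
(a) [OCl⁻]/[HOCl] = 10^(pH − pKa) = 10^(7.15 − 7.45) = 0.5012; fraction as HOCl = 1/(1 + 0.5012) = 0.6661.
(a) Free chlorine required for 1.91 ppm HOCl: 1.91 / 0.6661 = 2.867 ppm.
(a) FC to add: 2.867 − 0.3 = 2.567 mg/L as Cl₂.
(a) Cl₂ equivalent: 2.567 mg/L × 446,630 L = 1147 g.
(a) Product at 57.4% available Cl: 1147 / 0.574 = 1998 g.

(b) [OCl⁻]/[HOCl] = 10^(pH − pKa) = 10^(6.85 − 7.46) = 10^-0.61 = 0.2455.
(b) Fraction as HOCl = 1 / (1 + 0.2455) = 0.8029.
(b) HOCl = 0.8029 × 1.03 ppm = 0.827 ppm.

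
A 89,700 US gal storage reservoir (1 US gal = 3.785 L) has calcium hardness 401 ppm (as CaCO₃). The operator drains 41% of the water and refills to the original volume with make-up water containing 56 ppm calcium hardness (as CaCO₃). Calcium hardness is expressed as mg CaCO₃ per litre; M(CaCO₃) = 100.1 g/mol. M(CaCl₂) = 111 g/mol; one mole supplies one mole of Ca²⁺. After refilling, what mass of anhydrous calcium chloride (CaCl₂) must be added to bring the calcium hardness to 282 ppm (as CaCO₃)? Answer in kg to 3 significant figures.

Volume: 89,700 US gal × 3.785 L/gal = 339,514 L.
After draining 41% and refilling: 401 × 0.59 + 56 × 0.41 = 259.55 ppm.
Deficit to target: 282 − 259.55 = 22.45 mg/L.
As CaCO₃: 22.45 mg/L × 339,514 L = 7622 g; ÷ 100.1 = 76.14 mol Ca²⁺.
Mass: 76.14 × 111 = 8452 g.

8.45 kg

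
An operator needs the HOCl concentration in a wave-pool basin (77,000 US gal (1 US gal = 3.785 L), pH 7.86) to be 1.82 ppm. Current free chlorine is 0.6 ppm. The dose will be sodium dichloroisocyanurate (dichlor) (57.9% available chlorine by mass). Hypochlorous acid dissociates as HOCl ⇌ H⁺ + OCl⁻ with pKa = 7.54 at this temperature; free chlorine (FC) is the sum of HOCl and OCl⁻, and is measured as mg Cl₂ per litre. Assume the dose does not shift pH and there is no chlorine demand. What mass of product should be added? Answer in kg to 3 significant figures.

2.53 kg

Volume: 77,000 US gal × 3.785 L/gal = 291,445 L.
[OCl⁻]/[HOCl] = 10^(pH − pKa) = 10^(7.86 − 7.54) = 2.089; fraction as HOCl = 1/(1 + 2.089) = 0.3237.
Free chlorine required for 1.82 ppm HOCl: 1.82 / 0.3237 = 5.623 ppm.
FC to add: 5.623 − 0.6 = 5.023 mg/L as Cl₂.
Cl₂ equivalent: 5.023 mg/L × 291,445 L = 1464 g.
Product at 57.9% available Cl: 1464 / 0.579 = 2528 g.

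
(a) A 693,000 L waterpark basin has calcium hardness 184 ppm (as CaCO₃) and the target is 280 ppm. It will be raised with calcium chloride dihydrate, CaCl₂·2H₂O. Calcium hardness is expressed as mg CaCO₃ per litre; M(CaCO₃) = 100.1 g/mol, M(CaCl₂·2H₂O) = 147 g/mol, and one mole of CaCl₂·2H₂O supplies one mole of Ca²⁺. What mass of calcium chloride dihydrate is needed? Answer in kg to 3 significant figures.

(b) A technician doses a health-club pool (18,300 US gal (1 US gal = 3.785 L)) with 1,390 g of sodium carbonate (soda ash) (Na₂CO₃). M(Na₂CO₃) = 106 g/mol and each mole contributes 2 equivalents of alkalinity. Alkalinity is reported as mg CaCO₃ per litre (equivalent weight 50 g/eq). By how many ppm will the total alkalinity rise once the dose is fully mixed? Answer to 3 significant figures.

(a) Hardness to add: (280 − 184) = 96 mg/L as CaCO₃ × 693,000 L = 66,530 g as CaCO₃.
(a) Moles of Ca²⁺ (1 mol Ca²⁺ ≡ 1 mol CaCO₃): 66,530 / 100.1 g/mol = 664.6 mol.
(a) Mass of CaCl₂·2H₂O: 664.6 × 147 = 97,700 g.

(b) Volume: 18,300 US gal × 3.785 L/gal = 69,266 L.
(b) Moles of Na₂CO₃: 1,390 g ÷ 106 g/mol = 13.11 mol → 26.23 eq of alkalinity.
(b) As CaCO₃: 26.23 eq × 50 g/eq = 1311 g.
(b) Rise: 1311 g / 69,266 L × 1000 = 18.93 mg/L.

(a) 97.7 kg; (b) 18.9 ppm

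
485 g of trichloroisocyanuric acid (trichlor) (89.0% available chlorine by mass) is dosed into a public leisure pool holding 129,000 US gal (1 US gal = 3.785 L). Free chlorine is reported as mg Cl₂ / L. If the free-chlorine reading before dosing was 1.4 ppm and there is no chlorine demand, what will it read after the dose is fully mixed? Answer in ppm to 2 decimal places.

Volume: 129,000 US gal × 3.785 L/gal = 488,265 L.
Available chlorine delivered: 485 g × 0.89 = 431.7 g as Cl₂.
Concentration rise: 431.7 g / 488,265 L = 0.884 mg/L = 0.88 ppm.
Final FC: 1.4 + 0.88 = 2.28 ppm.

2.28 ppm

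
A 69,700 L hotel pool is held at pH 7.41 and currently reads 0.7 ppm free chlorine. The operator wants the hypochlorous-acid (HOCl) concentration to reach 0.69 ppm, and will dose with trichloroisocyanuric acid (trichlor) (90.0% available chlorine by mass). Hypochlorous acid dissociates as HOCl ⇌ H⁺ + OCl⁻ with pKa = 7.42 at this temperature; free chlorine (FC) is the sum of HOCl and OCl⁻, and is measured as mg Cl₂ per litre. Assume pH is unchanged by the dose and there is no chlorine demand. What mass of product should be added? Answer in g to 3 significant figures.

[OCl⁻]/[HOCl] = 10^(pH − pKa) = 10^(7.41 − 7.42) = 0.9772; fraction as HOCl = 1/(1 + 0.9772) = 0.5058.
Free chlorine required for 0.69 ppm HOCl: 0.69 / 0.5058 = 1.364 ppm.
FC to add: 1.364 − 0.7 = 0.6643 mg/L as Cl₂.
Cl₂ equivalent: 0.6643 mg/L × 69,700 L = 46.3 g.
Product at 90.0% available Cl: 46.3 / 0.9 = 51.45 g.

51.4 g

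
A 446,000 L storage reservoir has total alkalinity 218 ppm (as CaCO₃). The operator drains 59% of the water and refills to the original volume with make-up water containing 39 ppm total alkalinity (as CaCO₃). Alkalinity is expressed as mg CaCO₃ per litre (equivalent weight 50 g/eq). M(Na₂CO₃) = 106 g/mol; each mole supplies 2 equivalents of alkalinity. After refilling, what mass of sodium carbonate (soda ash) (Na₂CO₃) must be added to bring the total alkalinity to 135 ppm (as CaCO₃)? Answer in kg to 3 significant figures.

After draining 59% and refilling: 218 × 0.41 + 39 × 0.59 = 112.39 ppm.
Deficit to target: 135 − 112.39 = 22.61 mg/L.
As CaCO₃: 22.61 mg/L × 446,000 L = 10,080 g; ÷ 50 g/eq ÷ 2 = 100.8 mol Na₂CO₃.
Mass: 100.8 × 106 = 10,690 g.

10.7 kg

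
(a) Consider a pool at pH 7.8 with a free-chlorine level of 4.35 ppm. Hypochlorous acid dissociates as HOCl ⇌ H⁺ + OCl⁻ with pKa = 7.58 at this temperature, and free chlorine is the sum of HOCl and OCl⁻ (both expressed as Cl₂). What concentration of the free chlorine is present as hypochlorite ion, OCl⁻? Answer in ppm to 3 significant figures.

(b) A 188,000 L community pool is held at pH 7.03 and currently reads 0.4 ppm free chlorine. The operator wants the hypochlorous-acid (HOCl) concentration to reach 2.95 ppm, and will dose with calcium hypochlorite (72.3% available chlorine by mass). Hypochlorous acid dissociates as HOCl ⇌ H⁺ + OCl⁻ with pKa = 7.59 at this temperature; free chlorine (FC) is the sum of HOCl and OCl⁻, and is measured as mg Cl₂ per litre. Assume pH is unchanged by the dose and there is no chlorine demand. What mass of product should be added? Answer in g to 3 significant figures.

(a) 2.71 ppm; (b) 874 g

(a) [OCl⁻]/[HOCl] = 10^(pH − pKa) = 10^(7.8 − 7.58) = 10^0.22 = 1.66.
(a) Fraction as HOCl = 1 / (1 + 1.66) = 0.376.
(a) OCl⁻ = (1 − 0.376) × 4.35 ppm = 2.714 ppm.

(b) [OCl⁻]/[HOCl] = 10^(pH − pKa) = 10^(7.03 − 7.59) = 0.2754; fraction as HOCl = 1/(1 + 0.2754) = 0.7841.
(b) Free chlorine required for 2.95 ppm HOCl: 2.95 / 0.7841 = 3.762 ppm.
(b) FC to add: 3.762 − 0.4 = 3.362 mg/L as Cl₂.
(b) Cl₂ equivalent: 3.362 mg/L × 188,000 L = 632.1 g.
(b) Product at 72.3% available Cl: 632.1 / 0.723 = 874.3 g.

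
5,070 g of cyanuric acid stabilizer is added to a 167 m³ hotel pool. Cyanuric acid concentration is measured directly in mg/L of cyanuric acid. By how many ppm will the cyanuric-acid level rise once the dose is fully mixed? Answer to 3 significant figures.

30.4 ppm

Volume: 167 m³ = 167,000 L.
Rise: 5,070 g / 167,000 L × 1000 = 30.36 mg/L.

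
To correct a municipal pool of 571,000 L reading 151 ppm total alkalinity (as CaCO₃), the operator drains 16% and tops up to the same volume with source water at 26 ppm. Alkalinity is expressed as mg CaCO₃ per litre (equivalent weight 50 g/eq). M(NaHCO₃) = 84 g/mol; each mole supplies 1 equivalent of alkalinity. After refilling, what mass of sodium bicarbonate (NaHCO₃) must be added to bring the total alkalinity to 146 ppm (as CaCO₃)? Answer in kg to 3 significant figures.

14.4 kg

After draining 16% and refilling: 151 × 0.84 + 26 × 0.16 = 131 ppm.
Deficit to target: 146 − 131 = 15 mg/L.
As CaCO₃: 15 mg/L × 571,000 L = 8565 g; ÷ 50 g/eq ÷ 1 = 171.3 mol NaHCO₃.
Mass: 171.3 × 84 = 14,390 g.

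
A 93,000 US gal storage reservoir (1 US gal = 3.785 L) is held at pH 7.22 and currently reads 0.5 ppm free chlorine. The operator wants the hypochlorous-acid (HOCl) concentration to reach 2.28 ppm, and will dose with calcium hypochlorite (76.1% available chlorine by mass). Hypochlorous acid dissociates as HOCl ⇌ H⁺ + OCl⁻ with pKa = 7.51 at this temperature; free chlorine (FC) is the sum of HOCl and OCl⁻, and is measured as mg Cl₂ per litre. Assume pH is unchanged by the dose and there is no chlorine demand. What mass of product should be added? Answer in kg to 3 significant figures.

Volume: 93,000 US gal × 3.785 L/gal = 352,005 L.
[OCl⁻]/[HOCl] = 10^(pH − pKa) = 10^(7.22 − 7.51) = 0.5129; fraction as HOCl = 1/(1 + 0.5129) = 0.661.
Free chlorine required for 2.28 ppm HOCl: 2.28 / 0.661 = 3.449 ppm.
FC to add: 3.449 − 0.5 = 2.949 mg/L as Cl₂.
Cl₂ equivalent: 2.949 mg/L × 352,005 L = 1038 g.
Product at 76.1% available Cl: 1038 / 0.761 = 1364 g.

1.36 kg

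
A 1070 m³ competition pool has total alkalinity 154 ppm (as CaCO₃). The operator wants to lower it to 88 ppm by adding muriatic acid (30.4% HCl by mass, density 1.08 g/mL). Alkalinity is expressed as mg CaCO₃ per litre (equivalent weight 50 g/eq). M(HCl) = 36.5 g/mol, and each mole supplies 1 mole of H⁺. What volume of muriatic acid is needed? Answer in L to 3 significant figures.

Volume: 1070 m³ = 1,070,000 L.
Alkalinity to neutralize: (154 − 88) = 66 mg/L as CaCO₃ × 1,070,000 L = 70,620 g as CaCO₃.
Equivalents of H⁺ required: 70,620 ÷ 50 g/eq = 1412 eq = 1412 mol HCl.
Mass of HCl: 1412 × 36.5 = 51,550 g.
Mass of 30.4% solution: 51,550 / 0.304 = 169,600 g.
Volume: 169,600 g ÷ 1.08 g/mL = 157,000 mL.

157 L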